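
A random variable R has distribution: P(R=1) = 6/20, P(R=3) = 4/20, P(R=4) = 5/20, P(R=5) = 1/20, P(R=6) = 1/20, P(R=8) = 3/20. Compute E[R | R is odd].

P(R is odd) = 11/20.
Σ over the event: 1·3/10 + 3·1/5 + 5·1/20 = 23/20.
E[R | R is odd] = (23/20) / (11/20) = 23/11.

23/11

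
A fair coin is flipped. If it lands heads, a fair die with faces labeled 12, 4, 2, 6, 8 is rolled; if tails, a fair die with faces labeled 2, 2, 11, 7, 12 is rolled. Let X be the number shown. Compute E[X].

33/5

E[X | heads] = (12+4+2+6+8)/5 = 32/5.
E[X | tails] = (2+2+11+7+12)/5 = 34/5.
By the law of total expectation,
E[X] = (1/2)·(32/5) + (1/2)·(34/5) = 33/5.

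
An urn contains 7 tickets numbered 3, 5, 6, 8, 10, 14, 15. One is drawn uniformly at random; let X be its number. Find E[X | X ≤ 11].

P(X ≤ 11) = 5/7.
Σ over the event: 3·1/7 + 5·1/7 + 6·1/7 + 8·1/7 + 10·1/7 = 32/7.
E[X | X ≤ 11] = (32/7) / (5/7) = 32/5.

32/5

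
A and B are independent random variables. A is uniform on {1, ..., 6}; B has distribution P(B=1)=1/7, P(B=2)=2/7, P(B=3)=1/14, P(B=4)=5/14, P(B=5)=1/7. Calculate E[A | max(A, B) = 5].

P(max(A, B) = 5) = 11/42.
Summing A·P(x,y) over outcomes with max(A, B) = 5 gives 15/14.
E[A | max(A, B) = 5] = (15/14) / (11/42) = 45/11.

45/11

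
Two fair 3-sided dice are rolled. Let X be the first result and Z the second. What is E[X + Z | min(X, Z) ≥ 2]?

5

Outcomes with min(X, Z) ≥ 2: (2,2), (2,3), (3,2), (3,3), each with probability 1/9.
E[X + Z | min(X, Z) ≥ 2] = (4 + 5 + 5 + 6) / 4 = 5.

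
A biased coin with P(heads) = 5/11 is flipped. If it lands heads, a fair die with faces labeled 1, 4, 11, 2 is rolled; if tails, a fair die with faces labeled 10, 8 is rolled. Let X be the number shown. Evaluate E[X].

E[X | heads] = (1+4+11+2)/4 = 9/2.
E[X | tails] = (10+8)/2 = 9.
E[X] = (5/11)·(9/2) + (6/11)·(9) = 153/22.

153/22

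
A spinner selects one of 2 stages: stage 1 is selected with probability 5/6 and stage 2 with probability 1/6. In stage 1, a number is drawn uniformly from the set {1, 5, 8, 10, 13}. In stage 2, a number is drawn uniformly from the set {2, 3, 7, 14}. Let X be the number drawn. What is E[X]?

29/4

E[X | stage 1] = (1+5+8+10+13)/5 = 37/5.
E[X | stage 2] = (2+3+7+14)/4 = 13/2.
E[X] = (5/6)·(37/5) + (1/6)·(13/2) = 29/4.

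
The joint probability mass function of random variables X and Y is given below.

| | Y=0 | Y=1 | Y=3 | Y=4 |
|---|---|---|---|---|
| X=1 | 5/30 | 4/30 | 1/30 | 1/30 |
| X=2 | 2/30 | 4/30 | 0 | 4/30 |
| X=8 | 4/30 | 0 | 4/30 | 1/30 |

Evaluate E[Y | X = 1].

1

P(X = 1) = 11/30.
Σ Y·P over the event = 0·(5/30) + 1·(4/30) + 3·(1/30) + 4·(1/30) = 11/30.
E[Y | X = 1] = (11/30) / (11/30) = 1.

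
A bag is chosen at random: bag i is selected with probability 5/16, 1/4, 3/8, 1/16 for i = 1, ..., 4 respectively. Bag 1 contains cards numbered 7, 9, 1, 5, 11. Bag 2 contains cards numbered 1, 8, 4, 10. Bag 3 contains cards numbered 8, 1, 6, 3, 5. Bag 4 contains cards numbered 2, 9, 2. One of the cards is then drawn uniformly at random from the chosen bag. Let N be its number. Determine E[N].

E[N | bag 1] = (7+9+1+5+11)/5 = 33/5.
E[N | bag 2] = (1+8+4+10)/4 = 23/4.
E[N | bag 3] = (8+1+6+3+5)/5 = 23/5.
E[N | bag 4] = (2+9+2)/3 = 13/3.
E[N] = (5/16)·(33/5) + (1/4)·(23/4) + (3/8)·(23/5) + (1/16)·(13/3) = 1319/240.

1319/240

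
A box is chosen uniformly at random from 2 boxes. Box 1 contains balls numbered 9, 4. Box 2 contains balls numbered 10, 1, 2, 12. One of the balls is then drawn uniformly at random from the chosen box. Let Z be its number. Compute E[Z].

E[Z | box 1] = (9+4)/2 = 13/2.
E[Z | box 2] = (10+1+2+12)/4 = 25/4.
By the law of total expectation,
E[Z] = (1/2)·(13/2) + (1/2)·(25/4) = 51/8.

51/8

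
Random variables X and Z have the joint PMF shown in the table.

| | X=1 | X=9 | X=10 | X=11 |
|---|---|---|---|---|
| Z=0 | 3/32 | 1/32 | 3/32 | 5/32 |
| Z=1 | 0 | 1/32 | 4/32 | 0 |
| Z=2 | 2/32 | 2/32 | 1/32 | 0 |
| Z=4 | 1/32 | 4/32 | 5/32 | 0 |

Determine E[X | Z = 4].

P(Z = 4) = 5/16.
Summing X·P(X=x,Z=y) over the conditioning event gives 87/32.
E[X | Z = 4] = (87/32) / (5/16) = 87/10.

87/10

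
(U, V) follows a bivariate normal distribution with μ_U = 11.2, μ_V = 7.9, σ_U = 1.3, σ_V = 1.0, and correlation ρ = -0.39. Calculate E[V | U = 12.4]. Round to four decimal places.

7.5400

The regression of V on U has slope ρ·σ_V/σ_U and passes through (μ_U, μ_V).
E[V | U=12.4] = 7.9 + (-0.39)·(1.0/1.3)·(12.4 − (11.2)) = 7.9 + (-0.3)·(1.2) = 7.5400.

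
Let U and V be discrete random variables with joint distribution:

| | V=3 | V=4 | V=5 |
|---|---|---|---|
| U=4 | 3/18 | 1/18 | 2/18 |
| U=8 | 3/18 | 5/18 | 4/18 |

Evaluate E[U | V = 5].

P(V = 5) = 1/3.
Σ U·P over the event = 4·(2/18) + 8·(4/18) = 20/9.
E[U | V = 5] = (20/9) / (1/3) = 20/3.

20/3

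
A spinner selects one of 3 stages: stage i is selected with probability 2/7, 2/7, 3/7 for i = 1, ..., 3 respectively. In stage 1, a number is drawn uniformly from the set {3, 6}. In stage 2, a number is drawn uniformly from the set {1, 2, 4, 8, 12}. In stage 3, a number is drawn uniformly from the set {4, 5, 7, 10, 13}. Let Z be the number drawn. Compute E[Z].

E[Z | stage 1] = (3+6)/2 = 9/2.
E[Z | stage 2] = (1+2+4+8+12)/5 = 27/5.
E[Z | stage 3] = (4+5+7+10+13)/5 = 39/5.
E[Z] = (2/7)·(9/2) + (2/7)·(27/5) + (3/7)·(39/5) = 216/35.

216/35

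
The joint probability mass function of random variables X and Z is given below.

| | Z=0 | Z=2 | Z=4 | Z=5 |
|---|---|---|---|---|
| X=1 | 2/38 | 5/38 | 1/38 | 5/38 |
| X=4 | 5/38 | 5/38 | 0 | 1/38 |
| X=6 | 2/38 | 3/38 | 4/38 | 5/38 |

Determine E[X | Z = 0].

P(Z = 0) = 9/38.
Σ X·P over the event = 1·(2/38) + 4·(5/38) + 6·(2/38) = 17/19.
E[X | Z = 0] = (17/19) / (9/38) = 34/9.

34/9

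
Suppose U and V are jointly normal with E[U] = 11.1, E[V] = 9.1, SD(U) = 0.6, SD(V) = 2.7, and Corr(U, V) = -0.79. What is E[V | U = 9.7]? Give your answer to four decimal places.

14.0770

The regression of V on U has slope ρ·σ_V/σ_U and passes through (μ_U, μ_V).
E[V | U=9.7] = 9.1 + (-0.79)·(2.7/0.6)·(9.7 − (11.1)) = 9.1 + (-3.555)·(-1.4) = 14.0770.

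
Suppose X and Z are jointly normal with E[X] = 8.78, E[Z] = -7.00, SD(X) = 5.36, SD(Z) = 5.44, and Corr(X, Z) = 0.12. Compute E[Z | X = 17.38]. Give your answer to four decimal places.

The regression of Z on X has slope ρ·σ_Z/σ_X and passes through (μ_X, μ_Z).
E[Z | X=17.38] = -7.00 + (0.12)·(5.44/5.36)·(17.38 − (8.78)) = -7.00 + (0.12179)·(8.6) = -5.9526.

-5.9526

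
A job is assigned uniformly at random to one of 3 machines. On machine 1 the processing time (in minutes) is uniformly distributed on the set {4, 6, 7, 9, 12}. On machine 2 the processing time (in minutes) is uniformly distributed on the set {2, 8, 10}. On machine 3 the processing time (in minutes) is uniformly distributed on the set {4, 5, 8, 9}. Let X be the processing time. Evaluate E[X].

623/90

E[X | machine 1] = (4+6+7+9+12)/5 = 38/5.
E[X | machine 2] = (2+8+10)/3 = 20/3.
E[X | machine 3] = (4+5+8+9)/4 = 13/2.
By the law of total expectation,
E[X] = (1/3)·(38/5) + (1/3)·(20/3) + (1/3)·(13/2) = 623/90.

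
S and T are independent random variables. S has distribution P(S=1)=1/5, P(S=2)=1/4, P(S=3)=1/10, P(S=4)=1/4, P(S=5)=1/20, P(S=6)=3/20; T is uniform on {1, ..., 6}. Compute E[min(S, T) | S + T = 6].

31/17

P(S + T = 6) = 17/120.
Summing min(S,T)·P(x,y) over outcomes with S + T = 6 gives 31/120.
E[min(S, T) | S + T = 6] = (31/120) / (17/120) = 31/17.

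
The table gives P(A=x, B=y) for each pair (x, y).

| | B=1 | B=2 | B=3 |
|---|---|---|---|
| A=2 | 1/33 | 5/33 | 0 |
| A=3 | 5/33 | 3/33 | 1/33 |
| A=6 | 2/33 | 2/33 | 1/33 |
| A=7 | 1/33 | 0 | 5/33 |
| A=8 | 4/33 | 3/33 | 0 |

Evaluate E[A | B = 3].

P(B = 3) = 7/33.
Σ A·P over the event = 3·(1/33) + 6·(1/33) + 7·(5/33) = 4/3.
E[A | B = 3] = (4/3) / (7/33) = 44/7.

44/7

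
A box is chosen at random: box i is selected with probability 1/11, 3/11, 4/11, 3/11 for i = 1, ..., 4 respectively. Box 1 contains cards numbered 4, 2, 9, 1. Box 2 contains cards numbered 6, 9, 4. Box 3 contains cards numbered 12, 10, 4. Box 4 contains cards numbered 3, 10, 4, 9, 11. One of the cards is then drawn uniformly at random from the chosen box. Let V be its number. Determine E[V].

1198/165

E[V | box 1] = (4+2+9+1)/4 = 4.
E[V | box 2] = (6+9+4)/3 = 19/3.
E[V | box 3] = (12+10+4)/3 = 26/3.
E[V | box 4] = (3+10+4+9+11)/5 = 37/5.
E[V] = (1/11)·(4) + (3/11)·(19/3) + (4/11)·(26/3) + (3/11)·(37/5) = 1198/165.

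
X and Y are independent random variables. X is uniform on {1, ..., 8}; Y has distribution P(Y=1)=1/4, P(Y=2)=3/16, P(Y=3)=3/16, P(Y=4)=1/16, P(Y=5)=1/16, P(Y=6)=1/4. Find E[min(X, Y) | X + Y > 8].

203/52

P(X + Y > 8) = 13/32.
Summing min(X,Y)·P(x,y) over outcomes with X + Y > 8 gives 203/128.
E[min(X, Y) | X + Y > 8] = (203/128) / (13/32) = 203/52.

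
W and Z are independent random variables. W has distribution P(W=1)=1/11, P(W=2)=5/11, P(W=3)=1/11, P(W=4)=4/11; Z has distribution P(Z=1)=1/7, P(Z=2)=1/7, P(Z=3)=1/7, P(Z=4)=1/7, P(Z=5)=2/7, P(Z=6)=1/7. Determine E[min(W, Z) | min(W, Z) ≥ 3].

P(min(W, Z) ≥ 3) = 25/77.
Summing min(W,Z)·P(x,y) over outcomes with min(W, Z) ≥ 3 gives 13/11.
E[min(W, Z) | min(W, Z) ≥ 3] = (13/11) / (25/77) = 91/25.

91/25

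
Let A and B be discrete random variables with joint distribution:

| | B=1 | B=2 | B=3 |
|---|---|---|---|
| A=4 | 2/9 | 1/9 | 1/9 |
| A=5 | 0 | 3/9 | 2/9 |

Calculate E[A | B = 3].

14/3

P(B = 3) = 1/3.
Σ A·P over the event = 4·(1/9) + 5·(2/9) = 14/9.
E[A | B = 3] = (14/9) / (1/3) = 14/3.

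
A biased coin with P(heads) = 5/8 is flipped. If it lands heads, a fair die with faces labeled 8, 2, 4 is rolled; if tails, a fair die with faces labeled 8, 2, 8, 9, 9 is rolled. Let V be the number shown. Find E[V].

E[V | heads] = (8+2+4)/3 = 14/3.
E[V | tails] = (8+2+8+9+9)/5 = 36/5.
By the law of total expectation,
E[V] = (5/8)·(14/3) + (3/8)·(36/5) = 337/60.

337/60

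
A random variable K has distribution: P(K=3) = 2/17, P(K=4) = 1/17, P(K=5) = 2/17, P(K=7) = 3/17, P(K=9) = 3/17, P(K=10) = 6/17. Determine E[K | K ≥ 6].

9

P(K ≥ 6) = 12/17.
Σ over the event: 7·3/17 + 9·3/17 + 10·6/17 = 108/17.
E[K | K ≥ 6] = (108/17) / (12/17) = 9.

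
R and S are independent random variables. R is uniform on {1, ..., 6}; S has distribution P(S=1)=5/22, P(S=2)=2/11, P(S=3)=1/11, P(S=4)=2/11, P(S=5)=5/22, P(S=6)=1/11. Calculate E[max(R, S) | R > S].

23/5

P(R > S) = 5/11.
Summing max(R,S)·P(x,y) over outcomes with R > S gives 23/11.
E[max(R, S) | R > S] = (23/11) / (5/11) = 23/5.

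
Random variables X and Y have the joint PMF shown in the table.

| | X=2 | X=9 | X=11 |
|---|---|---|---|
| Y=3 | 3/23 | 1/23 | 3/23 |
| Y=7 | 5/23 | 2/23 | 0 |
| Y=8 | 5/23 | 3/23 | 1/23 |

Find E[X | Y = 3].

P(Y = 3) = 7/23.
Σ X·P over the event = 2·(3/23) + 9·(1/23) + 11·(3/23) = 48/23.
E[X | Y = 3] = (48/23) / (7/23) = 48/7.

48/7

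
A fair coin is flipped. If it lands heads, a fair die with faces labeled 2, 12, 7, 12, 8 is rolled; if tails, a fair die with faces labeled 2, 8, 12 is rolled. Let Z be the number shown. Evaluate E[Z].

E[Z | heads] = (2+12+7+12+8)/5 = 41/5.
E[Z | tails] = (2+8+12)/3 = 22/3.
E[Z] = (1/2)·(41/5) + (1/2)·(22/3) = 233/30.

233/30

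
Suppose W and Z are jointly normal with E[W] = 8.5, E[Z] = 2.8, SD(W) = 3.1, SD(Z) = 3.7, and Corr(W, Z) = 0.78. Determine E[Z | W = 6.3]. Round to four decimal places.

0.7519

E[Z | W=x] = μ_Z + ρ(σ_Z/σ_W)(x − μ_W) for jointly normal variables.
E[Z | W=6.3] = 2.8 + (0.78)·(3.7/3.1)·(6.3 − (8.5)) = 2.8 + (0.93097)·(-2.2) = 0.7519.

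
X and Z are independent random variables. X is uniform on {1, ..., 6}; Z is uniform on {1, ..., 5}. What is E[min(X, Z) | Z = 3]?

5/2

P(Z = 3) = 1/5.
Summing min(X,Z)·P(x,y) over outcomes with Z = 3 gives 1/2.
E[min(X, Z) | Z = 3] = (1/2) / (1/5) = 5/2.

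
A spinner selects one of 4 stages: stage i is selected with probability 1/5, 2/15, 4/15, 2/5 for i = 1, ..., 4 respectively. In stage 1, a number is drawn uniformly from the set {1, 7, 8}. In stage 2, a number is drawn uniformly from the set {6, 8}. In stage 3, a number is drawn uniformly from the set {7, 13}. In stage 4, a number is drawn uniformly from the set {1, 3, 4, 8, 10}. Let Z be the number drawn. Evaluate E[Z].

E[Z | stage 1] = (1+7+8)/3 = 16/3.
E[Z | stage 2] = (6+8)/2 = 7.
E[Z | stage 3] = (7+13)/2 = 10.
E[Z | stage 4] = (1+3+4+8+10)/5 = 26/5.
E[Z] = (1/5)·(16/3) + (2/15)·(7) + (4/15)·(10) + (2/5)·(26/5) = 506/75.

506/75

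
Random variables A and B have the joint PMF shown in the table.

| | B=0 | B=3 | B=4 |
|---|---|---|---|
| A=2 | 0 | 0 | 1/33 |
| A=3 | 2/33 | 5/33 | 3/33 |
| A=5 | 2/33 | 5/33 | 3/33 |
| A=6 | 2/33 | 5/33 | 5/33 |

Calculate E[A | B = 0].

P(B = 0) = 2/11.
Σ A·P over the event = 3·(2/33) + 5·(2/33) + 6·(2/33) = 28/33.
E[A | B = 0] = (28/33) / (2/11) = 14/3.

14/3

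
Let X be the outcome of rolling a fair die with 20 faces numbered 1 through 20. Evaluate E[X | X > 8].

Given X > 8, X is equally likely to be any of {9, 10, 11, 12, 13, 14, 15, 16, 17, 18, 19, 20}.
E[X | X > 8] = (9 + 10 + 11 + 12 + 13 + 14 + 15 + 16 + 17 + 18 + 19 + 20) / 12 = 29/2.

29/2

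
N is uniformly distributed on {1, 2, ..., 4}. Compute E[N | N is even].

3

Given N is even, N is equally likely to be any of {2, 4}.
E[N | N is even] = (2 + 4) / 2 = 3.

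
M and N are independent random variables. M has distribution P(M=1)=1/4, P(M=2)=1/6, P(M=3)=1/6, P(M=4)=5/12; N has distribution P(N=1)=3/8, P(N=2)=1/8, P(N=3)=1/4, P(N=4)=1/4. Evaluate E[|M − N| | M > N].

P(M > N) = 11/24.
Summing |M−N|·P(x,y) over outcomes with M > N gives 85/96.
E[|M − N| | M > N] = (85/96) / (11/24) = 85/44.

85/44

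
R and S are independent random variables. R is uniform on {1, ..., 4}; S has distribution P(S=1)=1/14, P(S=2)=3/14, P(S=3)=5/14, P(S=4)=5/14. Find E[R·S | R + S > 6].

40/3

P(R + S > 6) = 15/56.
Summing RS·P(x,y) over outcomes with R + S > 6 gives 25/7.
E[R·S | R + S > 6] = (25/7) / (15/56) = 40/3.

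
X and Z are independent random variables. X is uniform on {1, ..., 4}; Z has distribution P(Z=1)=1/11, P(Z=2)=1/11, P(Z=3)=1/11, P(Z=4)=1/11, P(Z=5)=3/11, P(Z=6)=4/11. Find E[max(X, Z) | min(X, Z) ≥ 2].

P(min(X, Z) ≥ 2) = 15/22.
Summing max(X,Z)·P(x,y) over outcomes with min(X, Z) ≥ 2 gives 37/11.
E[max(X, Z) | min(X, Z) ≥ 2] = (37/11) / (15/22) = 74/15.

74/15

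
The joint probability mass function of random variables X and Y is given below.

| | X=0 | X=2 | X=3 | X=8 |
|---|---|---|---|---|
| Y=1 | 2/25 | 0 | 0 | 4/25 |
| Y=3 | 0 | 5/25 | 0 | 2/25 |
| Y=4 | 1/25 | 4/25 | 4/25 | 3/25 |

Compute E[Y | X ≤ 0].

2

P(X ≤ 0) = 3/25.
Σ Y·P over the event = 1·(2/25) + 4·(1/25) = 6/25.
E[Y | X ≤ 0] = (6/25) / (3/25) = 2.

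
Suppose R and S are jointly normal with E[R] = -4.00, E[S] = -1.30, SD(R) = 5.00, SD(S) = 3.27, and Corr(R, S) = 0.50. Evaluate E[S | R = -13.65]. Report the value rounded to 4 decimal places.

-4.4556

For a bivariate normal, E[S | R=x] = μ_S + ρ·(σ_S/σ_R)·(x − μ_R).
E[S | R=-13.65] = -1.30 + (0.50)·(3.27/5.00)·(-13.65 − (-4.00)) = -1.30 + (0.327)·(-9.65) = -4.4556.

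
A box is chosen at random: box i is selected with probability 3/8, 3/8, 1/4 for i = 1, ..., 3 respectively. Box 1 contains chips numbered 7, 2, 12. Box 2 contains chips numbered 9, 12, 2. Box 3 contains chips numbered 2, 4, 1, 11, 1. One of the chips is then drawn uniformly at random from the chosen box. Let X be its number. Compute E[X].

129/20

E[X | box 1] = (7+2+12)/3 = 7.
E[X | box 2] = (9+12+2)/3 = 23/3.
E[X | box 3] = (2+4+1+11+1)/5 = 19/5.
E[X] = (3/8)·(7) + (3/8)·(23/3) + (1/4)·(19/5) = 129/20.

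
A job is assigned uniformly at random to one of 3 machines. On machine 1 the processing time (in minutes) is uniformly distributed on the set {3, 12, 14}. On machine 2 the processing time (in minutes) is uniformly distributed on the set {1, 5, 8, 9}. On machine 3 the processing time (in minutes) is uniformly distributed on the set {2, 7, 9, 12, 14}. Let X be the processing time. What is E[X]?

E[X | machine 1] = (3+12+14)/3 = 29/3.
E[X | machine 2] = (1+5+8+9)/4 = 23/4.
E[X | machine 3] = (2+7+9+12+14)/5 = 44/5.
E[X] = (1/3)·(29/3) + (1/3)·(23/4) + (1/3)·(44/5) = 1453/180.

1453/180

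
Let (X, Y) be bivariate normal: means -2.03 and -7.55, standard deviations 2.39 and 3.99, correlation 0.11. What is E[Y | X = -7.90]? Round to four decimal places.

E[Y | X=x] = μ_Y + ρ(σ_Y/σ_X)(x − μ_X) for jointly normal variables.
E[Y | X=-7.90] = -7.55 + (0.11)·(3.99/2.39)·(-7.90 − (-2.03)) = -7.55 + (0.18364)·(-5.87) = -8.6280.

-8.6280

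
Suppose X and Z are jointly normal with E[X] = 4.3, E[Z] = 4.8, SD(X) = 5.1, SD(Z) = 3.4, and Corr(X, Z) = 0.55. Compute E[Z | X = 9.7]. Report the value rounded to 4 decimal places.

6.7800

The regression of Z on X has slope ρ·σ_Z/σ_X and passes through (μ_X, μ_Z).
E[Z | X=9.7] = 4.8 + (0.55)·(3.4/5.1)·(9.7 − (4.3)) = 4.8 + (0.36667)·(5.4) = 6.7800.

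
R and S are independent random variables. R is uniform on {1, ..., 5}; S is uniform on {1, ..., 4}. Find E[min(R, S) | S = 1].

1

Outcomes with S = 1: (1,1), (2,1), (3,1), (4,1), (5,1), each with probability 1/20.
E[min(R, S) | S = 1] = (1 + 1 + 1 + 1 + 1) / 5 = 1.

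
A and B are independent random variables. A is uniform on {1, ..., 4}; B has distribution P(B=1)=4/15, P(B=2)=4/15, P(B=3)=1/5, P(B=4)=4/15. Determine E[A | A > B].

76/23

P(A > B) = 23/60.
Summing A·P(x,y) over outcomes with A > B gives 19/15.
E[A | A > B] = (19/15) / (23/60) = 76/23.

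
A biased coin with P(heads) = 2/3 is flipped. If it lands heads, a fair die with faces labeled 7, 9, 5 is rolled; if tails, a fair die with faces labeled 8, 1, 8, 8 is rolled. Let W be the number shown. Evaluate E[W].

E[W | heads] = (7+9+5)/3 = 7.
E[W | tails] = (8+1+8+8)/4 = 25/4.
E[W] = (2/3)·(7) + (1/3)·(25/4) = 27/4.

27/4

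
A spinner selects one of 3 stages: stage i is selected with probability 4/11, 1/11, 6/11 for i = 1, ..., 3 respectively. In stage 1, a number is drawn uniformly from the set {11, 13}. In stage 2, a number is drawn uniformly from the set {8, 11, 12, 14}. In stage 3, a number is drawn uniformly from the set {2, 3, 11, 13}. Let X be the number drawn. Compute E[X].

411/44

E[X | stage 1] = (11+13)/2 = 12.
E[X | stage 2] = (8+11+12+14)/4 = 45/4.
E[X | stage 3] = (2+3+11+13)/4 = 29/4.
E[X] = (4/11)·(12) + (1/11)·(45/4) + (6/11)·(29/4) = 411/44.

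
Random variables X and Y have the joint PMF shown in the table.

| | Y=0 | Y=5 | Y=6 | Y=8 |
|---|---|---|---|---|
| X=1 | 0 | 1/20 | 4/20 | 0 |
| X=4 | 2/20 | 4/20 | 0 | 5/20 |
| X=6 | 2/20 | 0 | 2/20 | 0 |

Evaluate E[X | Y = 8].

P(Y = 8) = 1/4.
Σ X·P over the event = 4·(5/20) = 1.
E[X | Y = 8] = (1) / (1/4) = 4.

4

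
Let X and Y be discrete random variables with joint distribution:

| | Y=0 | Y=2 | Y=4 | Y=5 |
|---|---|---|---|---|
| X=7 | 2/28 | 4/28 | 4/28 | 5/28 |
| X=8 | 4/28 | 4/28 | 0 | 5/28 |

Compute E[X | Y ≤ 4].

67/9

P(Y ≤ 4) = 9/14.
Σ X·P over the event = 7·(2/28) + 7·(4/28) + 7·(4/28) + 8·(4/28) + 8·(4/28) = 67/14.
E[X | Y ≤ 4] = (67/14) / (9/14) = 67/9.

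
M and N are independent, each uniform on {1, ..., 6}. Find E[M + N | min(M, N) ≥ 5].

Outcomes with min(M, N) ≥ 5: (5,5), (5,6), (6,5), (6,6), each with probability 1/36.
E[M + N | min(M, N) ≥ 5] = (10 + 11 + 11 + 12) / 4 = 11.

11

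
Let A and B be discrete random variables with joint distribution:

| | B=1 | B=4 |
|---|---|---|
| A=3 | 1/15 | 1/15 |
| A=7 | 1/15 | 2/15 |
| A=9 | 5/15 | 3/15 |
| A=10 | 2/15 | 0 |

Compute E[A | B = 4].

P(B = 4) = 2/5.
Σ A·P over the event = 3·(1/15) + 7·(2/15) + 9·(3/15) = 44/15.
E[A | B = 4] = (44/15) / (2/5) = 22/3.

22/3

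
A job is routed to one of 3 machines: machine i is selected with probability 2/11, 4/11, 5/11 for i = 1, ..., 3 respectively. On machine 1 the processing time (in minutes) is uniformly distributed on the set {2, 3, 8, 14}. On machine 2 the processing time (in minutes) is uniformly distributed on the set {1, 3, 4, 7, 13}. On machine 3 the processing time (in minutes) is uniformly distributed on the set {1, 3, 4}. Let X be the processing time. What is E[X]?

1477/330

E[X | machine 1] = (2+3+8+14)/4 = 27/4.
E[X | machine 2] = (1+3+4+7+13)/5 = 28/5.
E[X | machine 3] = (1+3+4)/3 = 8/3.
E[X] = (2/11)·(27/4) + (4/11)·(28/5) + (5/11)·(8/3) = 1477/330.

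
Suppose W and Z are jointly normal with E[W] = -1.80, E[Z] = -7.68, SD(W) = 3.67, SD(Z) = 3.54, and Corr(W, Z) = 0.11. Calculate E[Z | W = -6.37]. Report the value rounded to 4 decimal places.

For a bivariate normal, E[Z | W=x] = μ_Z + ρ·(σ_Z/σ_W)·(x − μ_W).
E[Z | W=-6.37] = -7.68 + (0.11)·(3.54/3.67)·(-6.37 − (-1.80)) = -7.68 + (0.1061)·(-4.57) = -8.1649.

-8.1649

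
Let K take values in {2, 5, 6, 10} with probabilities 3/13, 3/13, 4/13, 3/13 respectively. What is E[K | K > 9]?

10

P(K > 9) = 3/13.
Σ over the event: 10·3/13 = 30/13.
E[K | K > 9] = (30/13) / (3/13) = 10.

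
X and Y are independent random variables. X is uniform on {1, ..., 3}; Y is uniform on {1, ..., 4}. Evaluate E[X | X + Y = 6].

5/2

P(X + Y = 6) = 1/6.
Summing X·P(x,y) over outcomes with X + Y = 6 gives 5/12.
E[X | X + Y = 6] = (5/12) / (1/6) = 5/2.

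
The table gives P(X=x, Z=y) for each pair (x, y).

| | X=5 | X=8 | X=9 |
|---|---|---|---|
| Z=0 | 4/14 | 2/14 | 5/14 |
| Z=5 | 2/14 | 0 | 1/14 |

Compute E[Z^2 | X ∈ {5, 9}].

P(X ∈ {5, 9}) = 6/7.
Σ Z^2·P over the event = 0·(4/14) + 25·(2/14) + 0·(5/14) + 25·(1/14) = 75/14.
E[Z^2 | X ∈ {5, 9}] = (75/14) / (6/7) = 25/4.

25/4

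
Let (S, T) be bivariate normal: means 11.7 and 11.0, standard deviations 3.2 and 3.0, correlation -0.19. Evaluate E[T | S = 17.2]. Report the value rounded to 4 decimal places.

10.0203

The regression of T on S has slope ρ·σ_T/σ_S and passes through (μ_S, μ_T).
E[T | S=17.2] = 11.0 + (-0.19)·(3.0/3.2)·(17.2 − (11.7)) = 11.0 + (-0.17813)·(5.5) = 10.0203.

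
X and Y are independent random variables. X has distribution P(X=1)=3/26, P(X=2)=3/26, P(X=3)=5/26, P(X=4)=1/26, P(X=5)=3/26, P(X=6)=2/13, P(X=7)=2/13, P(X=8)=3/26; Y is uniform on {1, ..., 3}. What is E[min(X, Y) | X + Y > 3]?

P(X + Y > 3) = 23/26.
Summing min(X,Y)·P(x,y) over outcomes with X + Y > 3 gives 45/26.
E[min(X, Y) | X + Y > 3] = (45/26) / (23/26) = 45/23.

45/23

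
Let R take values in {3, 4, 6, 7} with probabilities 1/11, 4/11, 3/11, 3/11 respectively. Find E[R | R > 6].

7

P(R > 6) = 3/11.
Σ over the event: 7·3/11 = 21/11.
E[R | R > 6] = (21/11) / (3/11) = 7.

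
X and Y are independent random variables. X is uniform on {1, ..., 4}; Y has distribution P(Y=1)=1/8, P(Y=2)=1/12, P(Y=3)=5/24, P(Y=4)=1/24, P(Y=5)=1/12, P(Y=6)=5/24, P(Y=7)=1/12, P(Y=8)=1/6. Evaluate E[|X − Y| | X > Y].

P(X > Y) = 3/16.
Summing |X−Y|·P(x,y) over outcomes with X > Y gives 29/96.
E[|X − Y| | X > Y] = (29/96) / (3/16) = 29/18.

29/18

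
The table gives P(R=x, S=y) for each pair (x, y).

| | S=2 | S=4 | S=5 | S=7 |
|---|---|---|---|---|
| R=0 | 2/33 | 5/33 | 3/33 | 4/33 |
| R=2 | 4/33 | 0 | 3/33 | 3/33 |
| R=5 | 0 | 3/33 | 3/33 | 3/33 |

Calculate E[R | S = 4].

15/8

P(S = 4) = 8/33.
Σ R·P over the event = 0·(5/33) + 5·(3/33) = 5/11.
E[R | S = 4] = (5/11) / (8/33) = 15/8.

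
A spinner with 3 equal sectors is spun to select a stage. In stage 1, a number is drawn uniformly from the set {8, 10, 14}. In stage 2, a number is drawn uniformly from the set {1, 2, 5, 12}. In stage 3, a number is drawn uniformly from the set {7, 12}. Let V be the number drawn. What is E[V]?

151/18

E[V | stage 1] = (8+10+14)/3 = 32/3.
E[V | stage 2] = (1+2+5+12)/4 = 5.
E[V | stage 3] = (7+12)/2 = 19/2.
By the law of total expectation,
E[V] = (1/3)·(32/3) + (1/3)·(5) + (1/3)·(19/2) = 151/18.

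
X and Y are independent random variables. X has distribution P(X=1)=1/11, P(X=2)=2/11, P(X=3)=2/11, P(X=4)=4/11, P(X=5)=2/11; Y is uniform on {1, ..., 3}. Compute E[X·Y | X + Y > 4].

33/4

P(X + Y > 4) = 8/11.
Summing XY·P(x,y) over outcomes with X + Y > 4 gives 6.
E[X·Y | X + Y > 4] = (6) / (8/11) = 33/4.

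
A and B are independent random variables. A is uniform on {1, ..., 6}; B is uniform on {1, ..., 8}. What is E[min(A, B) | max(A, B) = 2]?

P(max(A, B) = 2) = 1/16.
Summing min(A,B)·P(x,y) over outcomes with max(A, B) = 2 gives 1/12.
E[min(A, B) | max(A, B) = 2] = (1/12) / (1/16) = 4/3.

4/3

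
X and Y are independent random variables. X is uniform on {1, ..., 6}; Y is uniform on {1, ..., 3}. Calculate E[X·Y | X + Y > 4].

P(X + Y > 4) = 2/3.
Summing XY·P(x,y) over outcomes with X + Y > 4 gives 37/6.
E[X·Y | X + Y > 4] = (37/6) / (2/3) = 37/4.

37/4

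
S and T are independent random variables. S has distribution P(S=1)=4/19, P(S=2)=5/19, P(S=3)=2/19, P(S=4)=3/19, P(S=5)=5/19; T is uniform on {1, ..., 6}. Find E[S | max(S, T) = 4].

P(max(S, T) = 4) = 23/114.
Summing S·P(x,y) over outcomes with max(S, T) = 4 gives 34/57.
E[S | max(S, T) = 4] = (34/57) / (23/114) = 68/23.

68/23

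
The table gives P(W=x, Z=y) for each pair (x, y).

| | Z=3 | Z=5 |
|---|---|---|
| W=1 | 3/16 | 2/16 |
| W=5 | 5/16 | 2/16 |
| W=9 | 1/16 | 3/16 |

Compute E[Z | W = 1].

P(W = 1) = 5/16.
Σ Z·P over the event = 3·(3/16) + 5·(2/16) = 19/16.
E[Z | W = 1] = (19/16) / (5/16) = 19/5.

19/5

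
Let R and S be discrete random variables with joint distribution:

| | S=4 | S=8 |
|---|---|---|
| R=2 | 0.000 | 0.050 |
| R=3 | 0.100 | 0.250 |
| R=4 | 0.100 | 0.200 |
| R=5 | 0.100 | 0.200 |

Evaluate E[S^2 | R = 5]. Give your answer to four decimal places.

P(R = 5) = 0.300.
Σ S^2·P over the event = 16·(0.100) + 64·(0.200) = 14.400.
E[S^2 | R = 5] = (14.400) / (0.300) = 48.0000.

48.0000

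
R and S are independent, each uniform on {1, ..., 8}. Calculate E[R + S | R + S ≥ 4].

P(R + S ≥ 4) = 61/64.
Summing (R+S)·P(x,y) over outcomes with R + S ≥ 4 gives 71/8.
E[R + S | R + S ≥ 4] = (71/8) / (61/64) = 568/61.

568/61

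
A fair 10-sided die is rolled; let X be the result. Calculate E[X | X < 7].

7/2

Given X < 7, X is equally likely to be any of {1, 2, 3, 4, 5, 6}.
E[X | X < 7] = (1 + 2 + 3 + 4 + 5 + 6) / 6 = 7/2.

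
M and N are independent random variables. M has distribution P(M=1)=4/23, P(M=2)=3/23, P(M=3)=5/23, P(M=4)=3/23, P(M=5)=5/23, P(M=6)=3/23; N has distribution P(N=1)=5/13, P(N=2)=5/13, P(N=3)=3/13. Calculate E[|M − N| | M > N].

541/208

P(M > N) = 16/23.
Summing |M−N|·P(x,y) over outcomes with M > N gives 541/299.
E[|M − N| | M > N] = (541/299) / (16/23) = 541/208.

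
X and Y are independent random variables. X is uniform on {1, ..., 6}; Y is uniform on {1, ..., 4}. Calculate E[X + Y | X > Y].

P(X > Y) = 7/12.
Summing (X+Y)·P(x,y) over outcomes with X > Y gives 47/12.
E[X + Y | X > Y] = (47/12) / (7/12) = 47/7.

47/7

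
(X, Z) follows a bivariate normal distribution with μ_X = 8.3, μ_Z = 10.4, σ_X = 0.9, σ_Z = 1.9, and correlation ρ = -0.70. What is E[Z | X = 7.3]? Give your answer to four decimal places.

11.8778

E[Z | X=x] = μ_Z + ρ(σ_Z/σ_X)(x − μ_X) for jointly normal variables.
E[Z | X=7.3] = 10.4 + (-0.70)·(1.9/0.9)·(7.3 − (8.3)) = 10.4 + (-1.4778)·(-1) = 11.8778.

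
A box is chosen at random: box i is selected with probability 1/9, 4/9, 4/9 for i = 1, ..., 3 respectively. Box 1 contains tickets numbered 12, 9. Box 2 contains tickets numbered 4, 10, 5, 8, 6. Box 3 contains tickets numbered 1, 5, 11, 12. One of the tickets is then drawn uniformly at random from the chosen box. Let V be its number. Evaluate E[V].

659/90

E[V | box 1] = (12+9)/2 = 21/2.
E[V | box 2] = (4+10+5+8+6)/5 = 33/5.
E[V | box 3] = (1+5+11+12)/4 = 29/4.
E[V] = (1/9)·(21/2) + (4/9)·(33/5) + (4/9)·(29/4) = 659/90.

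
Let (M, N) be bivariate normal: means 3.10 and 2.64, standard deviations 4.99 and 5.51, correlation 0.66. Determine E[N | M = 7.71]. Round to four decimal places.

5.9997

E[N | M=x] = μ_N + ρ(σ_N/σ_M)(x − μ_M) for jointly normal variables.
E[N | M=7.71] = 2.64 + (0.66)·(5.51/4.99)·(7.71 − (3.10)) = 2.64 + (0.72878)·(4.61) = 5.9997.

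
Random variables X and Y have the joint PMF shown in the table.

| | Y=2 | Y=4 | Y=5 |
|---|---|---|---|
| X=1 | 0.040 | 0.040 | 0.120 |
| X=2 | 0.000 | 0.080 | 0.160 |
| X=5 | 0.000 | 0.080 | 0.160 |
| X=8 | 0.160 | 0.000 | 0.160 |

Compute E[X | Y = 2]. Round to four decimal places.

6.6000

P(Y = 2) = 0.200.
Σ X·P over the event = 1·(0.040) + 8·(0.160) = 1.320.
E[X | Y = 2] = (1.320) / (0.200) = 6.6000.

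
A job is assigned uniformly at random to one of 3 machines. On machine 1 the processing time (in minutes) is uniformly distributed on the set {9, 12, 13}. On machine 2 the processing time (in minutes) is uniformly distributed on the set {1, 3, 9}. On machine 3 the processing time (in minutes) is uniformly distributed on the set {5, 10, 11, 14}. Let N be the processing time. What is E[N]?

E[N | machine 1] = (9+12+13)/3 = 34/3.
E[N | machine 2] = (1+3+9)/3 = 13/3.
E[N | machine 3] = (5+10+11+14)/4 = 10.
E[N] = (1/3)·(34/3) + (1/3)·(13/3) + (1/3)·(10) = 77/9.

77/9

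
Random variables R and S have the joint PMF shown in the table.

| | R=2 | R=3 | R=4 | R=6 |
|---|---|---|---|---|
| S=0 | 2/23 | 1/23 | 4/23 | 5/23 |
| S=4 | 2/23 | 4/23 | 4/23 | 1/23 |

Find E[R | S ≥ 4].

38/11

P(S ≥ 4) = 11/23.
Σ R·P over the event = 2·(2/23) + 3·(4/23) + 4·(4/23) + 6·(1/23) = 38/23.
E[R | S ≥ 4] = (38/23) / (11/23) = 38/11.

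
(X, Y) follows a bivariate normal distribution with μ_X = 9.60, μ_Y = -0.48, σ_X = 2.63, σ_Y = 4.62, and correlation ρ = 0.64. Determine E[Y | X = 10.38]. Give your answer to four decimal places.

0.3969

The regression of Y on X has slope ρ·σ_Y/σ_X and passes through (μ_X, μ_Y).
E[Y | X=10.38] = -0.48 + (0.64)·(4.62/2.63)·(10.38 − (9.60)) = -0.48 + (1.12426)·(0.78) = 0.3969.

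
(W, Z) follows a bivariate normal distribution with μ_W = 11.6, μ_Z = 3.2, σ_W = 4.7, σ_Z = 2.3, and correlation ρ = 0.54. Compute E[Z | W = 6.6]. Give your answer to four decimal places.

For a bivariate normal, E[Z | W=x] = μ_Z + ρ·(σ_Z/σ_W)·(x − μ_W).
E[Z | W=6.6] = 3.2 + (0.54)·(2.3/4.7)·(6.6 − (11.6)) = 3.2 + (0.26426)·(-5) = 1.8787.

1.8787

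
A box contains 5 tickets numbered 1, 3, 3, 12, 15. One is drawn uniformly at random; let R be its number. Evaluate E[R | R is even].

P(R is even) = 1/5.
Σ over the event: 12·1/5 = 12/5.
E[R | R is even] = (12/5) / (1/5) = 12.

12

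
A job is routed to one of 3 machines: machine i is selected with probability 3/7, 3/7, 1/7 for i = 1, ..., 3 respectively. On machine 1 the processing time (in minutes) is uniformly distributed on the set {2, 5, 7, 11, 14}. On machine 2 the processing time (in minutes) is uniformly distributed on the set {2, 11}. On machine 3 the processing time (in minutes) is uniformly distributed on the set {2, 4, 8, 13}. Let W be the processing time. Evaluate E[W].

993/140

E[W | machine 1] = (2+5+7+11+14)/5 = 39/5.
E[W | machine 2] = (2+11)/2 = 13/2.
E[W | machine 3] = (2+4+8+13)/4 = 27/4.
E[W] = (3/7)·(39/5) + (3/7)·(13/2) + (1/7)·(27/4) = 993/140.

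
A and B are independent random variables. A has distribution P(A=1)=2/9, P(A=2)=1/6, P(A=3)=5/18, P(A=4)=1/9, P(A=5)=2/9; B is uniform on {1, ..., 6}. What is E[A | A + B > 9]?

P(A + B > 9) = 5/54.
Summing A·P(x,y) over outcomes with A + B > 9 gives 4/9.
E[A | A + B > 9] = (4/9) / (5/54) = 24/5.

24/5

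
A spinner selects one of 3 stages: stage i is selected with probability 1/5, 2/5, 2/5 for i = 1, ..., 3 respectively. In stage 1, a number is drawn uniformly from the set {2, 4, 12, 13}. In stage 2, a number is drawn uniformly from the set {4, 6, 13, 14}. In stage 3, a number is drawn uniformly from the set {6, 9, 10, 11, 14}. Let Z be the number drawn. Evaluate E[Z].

E[Z | stage 1] = (2+4+12+13)/4 = 31/4.
E[Z | stage 2] = (4+6+13+14)/4 = 37/4.
E[Z | stage 3] = (6+9+10+11+14)/5 = 10.
By the law of total expectation,
E[Z] = (1/5)·(31/4) + (2/5)·(37/4) + (2/5)·(10) = 37/4.

37/4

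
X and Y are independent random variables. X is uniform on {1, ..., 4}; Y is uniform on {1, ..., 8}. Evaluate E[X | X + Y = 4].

2

Outcomes with X + Y = 4: (1,3), (2,2), (3,1), each with probability 1/32.
E[X | X + Y = 4] = (1 + 2 + 3) / 3 = 2.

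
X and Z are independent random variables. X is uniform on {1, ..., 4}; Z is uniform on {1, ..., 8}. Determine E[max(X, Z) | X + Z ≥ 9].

7

Outcomes with X + Z ≥ 9: (1,8), (2,7), (2,8), (3,6), (3,7), (3,8), (4,5), (4,6), (4,7), (4,8), each with probability 1/32.
E[max(X, Z) | X + Z ≥ 9] = (8 + 7 + 8 + 6 + 7 + 8 + 5 + 6 + 7 + 8) / 10 = 7.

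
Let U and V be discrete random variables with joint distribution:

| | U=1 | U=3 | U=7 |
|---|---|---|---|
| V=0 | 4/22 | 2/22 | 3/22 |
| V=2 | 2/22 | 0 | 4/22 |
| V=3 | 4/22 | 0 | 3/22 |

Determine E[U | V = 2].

P(V = 2) = 3/11.
Σ U·P over the event = 1·(2/22) + 7·(4/22) = 15/11.
E[U | V = 2] = (15/11) / (3/11) = 5.

5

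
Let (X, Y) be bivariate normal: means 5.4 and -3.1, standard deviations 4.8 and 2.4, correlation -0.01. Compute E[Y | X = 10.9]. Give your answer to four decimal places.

-3.1275

E[Y | X=x] = μ_Y + ρ(σ_Y/σ_X)(x − μ_X) for jointly normal variables.
E[Y | X=10.9] = -3.1 + (-0.01)·(2.4/4.8)·(10.9 − (5.4)) = -3.1 + (-0.005)·(5.5) = -3.1275.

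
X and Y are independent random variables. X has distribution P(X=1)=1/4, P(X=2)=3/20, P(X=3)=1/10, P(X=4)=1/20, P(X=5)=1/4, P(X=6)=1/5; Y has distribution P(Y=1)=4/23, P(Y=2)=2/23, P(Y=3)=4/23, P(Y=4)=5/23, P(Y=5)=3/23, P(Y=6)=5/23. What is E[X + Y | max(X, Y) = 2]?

45/14

P(max(X, Y) = 2) = 7/115.
Summing (X+Y)·P(x,y) over outcomes with max(X, Y) = 2 gives 9/46.
E[X + Y | max(X, Y) = 2] = (9/46) / (7/115) = 45/14.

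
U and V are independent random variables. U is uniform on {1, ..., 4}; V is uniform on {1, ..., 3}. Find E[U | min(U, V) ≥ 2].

3

Outcomes with min(U, V) ≥ 2: (2,2), (2,3), (3,2), (3,3), (4,2), (4,3), each with probability 1/12.
E[U | min(U, V) ≥ 2] = (2 + 2 + 3 + 3 + 4 + 4) / 6 = 3.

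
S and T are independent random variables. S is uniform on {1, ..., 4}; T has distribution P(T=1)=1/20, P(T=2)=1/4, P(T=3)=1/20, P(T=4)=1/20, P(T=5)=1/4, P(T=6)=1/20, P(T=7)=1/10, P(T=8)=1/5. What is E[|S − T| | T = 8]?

P(T = 8) = 1/5.
Summing |S−T|·P(x,y) over outcomes with T = 8 gives 11/10.
E[|S − T| | T = 8] = (11/10) / (1/5) = 11/2.

11/2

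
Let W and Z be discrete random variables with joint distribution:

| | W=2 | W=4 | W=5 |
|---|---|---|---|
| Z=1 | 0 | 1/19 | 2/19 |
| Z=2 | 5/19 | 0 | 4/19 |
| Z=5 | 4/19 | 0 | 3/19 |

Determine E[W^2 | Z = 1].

22

P(Z = 1) = 3/19.
Σ W^2·P over the event = 16·(1/19) + 25·(2/19) = 66/19.
E[W^2 | Z = 1] = (66/19) / (3/19) = 22.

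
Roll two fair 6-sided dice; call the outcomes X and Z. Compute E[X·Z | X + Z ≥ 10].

169/6

Outcomes with X + Z ≥ 10: (4,6), (5,5), (5,6), (6,4), (6,5), (6,6), each with probability 1/36.
E[X·Z | X + Z ≥ 10] = (24 + 25 + 30 + 24 + 30 + 36) / 6 = 169/6.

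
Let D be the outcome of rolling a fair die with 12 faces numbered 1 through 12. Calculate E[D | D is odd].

6

Given D is odd, D is equally likely to be any of {1, 3, 5, 7, 9, 11}.
E[D | D is odd] = (1 + 3 + 5 + 7 + 9 + 11) / 6 = 6.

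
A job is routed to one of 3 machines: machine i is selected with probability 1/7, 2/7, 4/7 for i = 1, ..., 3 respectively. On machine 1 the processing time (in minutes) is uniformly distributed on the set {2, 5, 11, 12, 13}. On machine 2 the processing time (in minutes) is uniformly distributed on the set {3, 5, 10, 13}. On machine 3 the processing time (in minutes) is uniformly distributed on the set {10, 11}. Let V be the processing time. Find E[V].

E[V | machine 1] = (2+5+11+12+13)/5 = 43/5.
E[V | machine 2] = (3+5+10+13)/4 = 31/4.
E[V | machine 3] = (10+11)/2 = 21/2.
E[V] = (1/7)·(43/5) + (2/7)·(31/4) + (4/7)·(21/2) = 661/70.

661/70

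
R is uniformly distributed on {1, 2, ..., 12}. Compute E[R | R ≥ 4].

8

Given R ≥ 4, R is equally likely to be any of {4, 5, 6, 7, 8, 9, 10, 11, 12}.
E[R | R ≥ 4] = (4 + 5 + 6 + 7 + 8 + 9 + 10 + 11 + 12) / 9 = 8.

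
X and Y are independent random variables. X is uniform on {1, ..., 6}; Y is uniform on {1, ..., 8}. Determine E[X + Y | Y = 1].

9/2

Outcomes with Y = 1: (1,1), (2,1), (3,1), (4,1), (5,1), (6,1), each with probability 1/48.
E[X + Y | Y = 1] = (2 + 3 + 4 + 5 + 6 + 7) / 6 = 9/2.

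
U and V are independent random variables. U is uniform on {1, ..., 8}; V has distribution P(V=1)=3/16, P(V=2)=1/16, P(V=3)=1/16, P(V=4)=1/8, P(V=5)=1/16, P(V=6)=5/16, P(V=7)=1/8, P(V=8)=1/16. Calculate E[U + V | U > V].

501/55

P(U > V) = 55/128.
Summing (U+V)·P(x,y) over outcomes with U > V gives 501/128.
E[U + V | U > V] = (501/128) / (55/128) = 501/55.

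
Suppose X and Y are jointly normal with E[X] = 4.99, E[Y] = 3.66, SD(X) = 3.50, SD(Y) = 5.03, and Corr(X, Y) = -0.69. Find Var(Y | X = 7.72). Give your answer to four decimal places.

Var(Y | X=x) = (1 − ρ²)·σ_Y².
Var(Y | X=7.72) = (5.03)²·(1 − (-0.69)²) = 25.3009·0.5239 = 13.2551.

13.2551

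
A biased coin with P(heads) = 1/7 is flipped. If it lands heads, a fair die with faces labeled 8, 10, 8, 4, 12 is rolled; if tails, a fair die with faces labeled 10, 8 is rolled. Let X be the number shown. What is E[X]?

E[X | heads] = (8+10+8+4+12)/5 = 42/5.
E[X | tails] = (10+8)/2 = 9.
E[X] = (1/7)·(42/5) + (6/7)·(9) = 312/35.

312/35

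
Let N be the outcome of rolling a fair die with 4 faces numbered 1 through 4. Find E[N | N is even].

Given N is even, N is equally likely to be any of {2, 4}.
E[N | N is even] = (2 + 4) / 2 = 3.

3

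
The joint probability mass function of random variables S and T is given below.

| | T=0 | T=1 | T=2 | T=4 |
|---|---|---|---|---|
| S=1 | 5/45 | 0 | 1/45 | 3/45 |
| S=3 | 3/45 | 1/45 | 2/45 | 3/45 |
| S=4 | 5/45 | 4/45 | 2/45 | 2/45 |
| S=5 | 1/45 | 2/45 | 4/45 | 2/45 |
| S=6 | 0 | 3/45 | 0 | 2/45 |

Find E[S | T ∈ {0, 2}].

P(T ∈ {0, 2}) = 23/45.
Σ S·P over the event = 1·(5/45) + 1·(1/45) + 3·(3/45) + 3·(2/45) + 4·(5/45) + 4·(2/45) + 5·(1/45) + 5·(4/45) = 74/45.
E[S | T ∈ {0, 2}] = (74/45) / (23/45) = 74/23.

74/23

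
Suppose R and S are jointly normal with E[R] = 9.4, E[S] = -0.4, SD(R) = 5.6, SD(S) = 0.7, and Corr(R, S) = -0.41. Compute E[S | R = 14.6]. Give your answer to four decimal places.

E[S | R=x] = μ_S + ρ(σ_S/σ_R)(x − μ_R) for jointly normal variables.
E[S | R=14.6] = -0.4 + (-0.41)·(0.7/5.6)·(14.6 − (9.4)) = -0.4 + (-0.05125)·(5.2) = -0.6665.

-0.6665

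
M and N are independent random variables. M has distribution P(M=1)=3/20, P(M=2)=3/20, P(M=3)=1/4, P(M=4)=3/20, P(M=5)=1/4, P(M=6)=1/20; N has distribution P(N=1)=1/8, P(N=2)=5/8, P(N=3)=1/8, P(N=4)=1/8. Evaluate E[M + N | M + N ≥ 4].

836/139

P(M + N ≥ 4) = 139/160.
Summing (M+N)·P(x,y) over outcomes with M + N ≥ 4 gives 209/40.
E[M + N | M + N ≥ 4] = (209/40) / (139/160) = 836/139.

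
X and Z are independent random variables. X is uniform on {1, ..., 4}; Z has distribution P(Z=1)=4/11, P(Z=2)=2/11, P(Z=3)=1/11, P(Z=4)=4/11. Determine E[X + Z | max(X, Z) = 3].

41/9

P(max(X, Z) = 3) = 9/44.
Summing (X+Z)·P(x,y) over outcomes with max(X, Z) = 3 gives 41/44.
E[X + Z | max(X, Z) = 3] = (41/44) / (9/44) = 41/9.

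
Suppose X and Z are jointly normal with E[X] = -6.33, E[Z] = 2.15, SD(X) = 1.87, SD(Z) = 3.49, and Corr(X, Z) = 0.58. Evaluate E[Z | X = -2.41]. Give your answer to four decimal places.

E[Z | X=x] = μ_Z + ρ(σ_Z/σ_X)(x − μ_X) for jointly normal variables.
E[Z | X=-2.41] = 2.15 + (0.58)·(3.49/1.87)·(-2.41 − (-6.33)) = 2.15 + (1.08246)·(3.92) = 6.3932.

6.3932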